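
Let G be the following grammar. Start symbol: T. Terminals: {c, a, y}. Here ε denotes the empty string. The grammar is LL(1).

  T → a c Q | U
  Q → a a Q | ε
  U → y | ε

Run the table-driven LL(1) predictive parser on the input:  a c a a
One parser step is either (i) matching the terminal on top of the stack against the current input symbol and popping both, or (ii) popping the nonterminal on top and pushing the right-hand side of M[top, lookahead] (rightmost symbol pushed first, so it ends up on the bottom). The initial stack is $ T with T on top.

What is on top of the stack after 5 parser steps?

a

     Stack    Input      Action
  1  $ T      a c a a $  expand T → a c Q
  2  $ Q c a  a c a a $  match a
  3  $ Q c    c a a $    match c
  4  $ Q      a a $      expand Q → a a Q
  5  $ Q a a  a a $      match a
Stack after step 5: $ Q a (top = a).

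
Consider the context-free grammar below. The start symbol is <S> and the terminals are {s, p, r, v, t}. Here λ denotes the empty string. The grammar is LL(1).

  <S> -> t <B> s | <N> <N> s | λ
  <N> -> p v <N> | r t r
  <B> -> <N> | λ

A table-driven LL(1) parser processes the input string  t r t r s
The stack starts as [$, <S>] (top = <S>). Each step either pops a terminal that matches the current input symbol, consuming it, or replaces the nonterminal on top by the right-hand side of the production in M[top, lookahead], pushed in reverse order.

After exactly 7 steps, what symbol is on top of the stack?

step 1: stack=$ <S>  input=t r t r s $  — expand <S> -> t <B> s
step 2: stack=$ s <B> t  input=t r t r s $  — match t
step 3: stack=$ s <B>  input=r t r s $  — expand <B> -> <N>
step 4: stack=$ s <N>  input=r t r s $  — expand <N> -> r t r
step 5: stack=$ s r t r  input=r t r s $  — match r
step 6: stack=$ s r t  input=t r s $  — match t
step 7: stack=$ s r  input=r s $  — match r
Stack after step 7: $ s (top = s).

s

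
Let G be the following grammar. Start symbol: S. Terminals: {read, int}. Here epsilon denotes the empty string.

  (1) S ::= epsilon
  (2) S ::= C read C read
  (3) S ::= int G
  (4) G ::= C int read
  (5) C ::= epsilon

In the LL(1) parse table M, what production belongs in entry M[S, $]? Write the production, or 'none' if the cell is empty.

S ::= epsilon

FIRST(C): from C::=epsilon we get {epsilon}. So FIRST(C) = {epsilon}.
FIRST(S): from S::=epsilon we get {epsilon}; from S::=C read C read we get {read}; from S::=int G we get {int}. So FIRST(S) = {epsilon, int, read}.
FIRST(G): from G::=C int read we get {int}. So FIRST(G) = {int}.
FOLLOW(S) includes $ since S is the start symbol.
FOLLOW(S): S appears on no right-hand side. Thus FOLLOW(S) = {$}.
For S ::= epsilon: FIRST(epsilon) = {epsilon}, so it goes in M[S, t] for t ∈ {}; since epsilon ∈ FIRST, also for every t ∈ FOLLOW(S) = {$}.
For S ::= C read C read: FIRST(C read C read) = {read}, so it goes in M[S, t] for t ∈ {read}.
For S ::= int G: FIRST(int G) = {int}, so it goes in M[S, t] for t ∈ {int}.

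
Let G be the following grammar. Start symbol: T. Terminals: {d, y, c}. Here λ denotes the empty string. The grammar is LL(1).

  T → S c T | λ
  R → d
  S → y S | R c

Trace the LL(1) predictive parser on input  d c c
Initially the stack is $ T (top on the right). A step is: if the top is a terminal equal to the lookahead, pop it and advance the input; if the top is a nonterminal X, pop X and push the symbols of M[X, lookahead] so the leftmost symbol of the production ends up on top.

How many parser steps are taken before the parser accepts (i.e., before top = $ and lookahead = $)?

step 1: stack=$ T  input=d c c $  — expand T → S c T
step 2: stack=$ T c S  input=d c c $  — expand S → R c
step 3: stack=$ T c c R  input=d c c $  — expand R → d
step 4: stack=$ T c c d  input=d c c $  — match d
step 5: stack=$ T c c  input=c c $  — match c
step 6: stack=$ T c  input=c $  — match c
step 7: stack=$ T  input=$  — expand T → λ
Accept reached after 7 steps.

7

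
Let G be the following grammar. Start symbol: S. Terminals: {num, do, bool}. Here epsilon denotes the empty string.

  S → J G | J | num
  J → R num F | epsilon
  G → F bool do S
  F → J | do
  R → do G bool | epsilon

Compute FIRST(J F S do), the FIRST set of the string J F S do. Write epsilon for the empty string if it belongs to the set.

FIRST(R): from R→do G bool we get {do}; from R→epsilon we get {epsilon}. So FIRST(R) = {epsilon, do}.
FIRST(J): from J→R num F we get {do, num}; from J→epsilon we get {epsilon}. So FIRST(J) = {epsilon, do, num}.
FIRST(F): from F→J we get {epsilon, do, num}; from F→do we get {do}. So FIRST(F) = {epsilon, do, num}.
FIRST(G): from G→F bool do S we get {bool, do, num}. So FIRST(G) = {bool, do, num}.
FIRST(S): from S→J G we get {bool, do, num}; from S→J we get {epsilon, do, num}; from S→num we get {num}. So FIRST(S) = {epsilon, bool, do, num}.
FIRST(J F S do): take FIRST of each symbol in turn, carrying on past any symbol whose FIRST contains epsilon; result {bool, do, num}.

{bool, do, num}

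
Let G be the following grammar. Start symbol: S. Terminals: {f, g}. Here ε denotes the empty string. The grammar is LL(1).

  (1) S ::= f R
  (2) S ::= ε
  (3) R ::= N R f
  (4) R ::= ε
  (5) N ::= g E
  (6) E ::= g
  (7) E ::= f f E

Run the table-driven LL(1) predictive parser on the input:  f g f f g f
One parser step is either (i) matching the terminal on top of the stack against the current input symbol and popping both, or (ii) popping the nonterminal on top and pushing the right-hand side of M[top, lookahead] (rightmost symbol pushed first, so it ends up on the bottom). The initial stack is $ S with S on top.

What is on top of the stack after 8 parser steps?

E

     Stack        Input          Action
  1  $ S          f g f f g f $  expand S ::= f R
  2  $ R f        f g f f g f $  match f
  3  $ R          g f f g f $    expand R ::= N R f
  4  $ f R N      g f f g f $    expand N ::= g E
  5  $ f R E g    g f f g f $    match g
  6  $ f R E      f f g f $      expand E ::= f f E
  7  $ f R E f f  f f g f $      match f
  8  $ f R E f    f g f $        match f
Stack after step 8: $ f R E (top = E).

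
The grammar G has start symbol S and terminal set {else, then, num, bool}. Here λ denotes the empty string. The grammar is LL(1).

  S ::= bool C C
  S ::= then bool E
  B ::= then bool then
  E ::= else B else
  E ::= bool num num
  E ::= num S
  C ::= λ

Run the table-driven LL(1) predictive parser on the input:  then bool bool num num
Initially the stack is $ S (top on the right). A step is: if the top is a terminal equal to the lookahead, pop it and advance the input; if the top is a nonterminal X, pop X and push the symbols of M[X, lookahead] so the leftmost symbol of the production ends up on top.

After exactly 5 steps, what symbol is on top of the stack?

step 1: stack=$ S  input=then bool bool num num $  — expand S ::= then bool E
step 2: stack=$ E bool then  input=then bool bool num num $  — match then
step 3: stack=$ E bool  input=bool bool num num $  — match bool
step 4: stack=$ E  input=bool num num $  — expand E ::= bool num num
step 5: stack=$ num num bool  input=bool num num $  — match bool
Stack after step 5: $ num num (top = num).

num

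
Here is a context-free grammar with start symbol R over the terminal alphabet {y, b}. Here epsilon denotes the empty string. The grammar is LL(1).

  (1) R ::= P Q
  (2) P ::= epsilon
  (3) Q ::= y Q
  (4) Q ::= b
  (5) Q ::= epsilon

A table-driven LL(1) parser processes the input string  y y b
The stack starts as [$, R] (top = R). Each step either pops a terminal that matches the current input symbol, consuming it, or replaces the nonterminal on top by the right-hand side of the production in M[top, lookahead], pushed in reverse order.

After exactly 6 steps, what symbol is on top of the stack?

     Stack  Input    Action
  1  $ R    y y b $  expand R ::= P Q
  2  $ Q P  y y b $  expand P ::= epsilon
  3  $ Q    y y b $  expand Q ::= y Q
  4  $ Q y  y y b $  match y
  5  $ Q    y b $    expand Q ::= y Q
  6  $ Q y  y b $    match y
Stack after step 6: $ Q (top = Q).

Q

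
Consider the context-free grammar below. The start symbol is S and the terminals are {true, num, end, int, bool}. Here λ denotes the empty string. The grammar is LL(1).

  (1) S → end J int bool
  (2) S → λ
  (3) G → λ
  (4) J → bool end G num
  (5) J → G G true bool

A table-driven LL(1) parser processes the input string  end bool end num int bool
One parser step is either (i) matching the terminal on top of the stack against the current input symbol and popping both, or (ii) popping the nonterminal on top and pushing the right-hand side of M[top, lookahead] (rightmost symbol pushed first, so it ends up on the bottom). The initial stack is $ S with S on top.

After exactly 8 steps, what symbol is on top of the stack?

bool

     Stack                      Input                        Action
  1  $ S                        end bool end num int bool $  expand S → end J int bool
  2  $ bool int J end           end bool end num int bool $  match end
  3  $ bool int J               bool end num int bool $      expand J → bool end G num
  4  $ bool int num G end bool  bool end num int bool $      match bool
  5  $ bool int num G end       end num int bool $           match end
  6  $ bool int num G           num int bool $               expand G → λ
  7  $ bool int num             num int bool $               match num
  8  $ bool int                 int bool $                   match int
Stack after step 8: $ bool (top = bool).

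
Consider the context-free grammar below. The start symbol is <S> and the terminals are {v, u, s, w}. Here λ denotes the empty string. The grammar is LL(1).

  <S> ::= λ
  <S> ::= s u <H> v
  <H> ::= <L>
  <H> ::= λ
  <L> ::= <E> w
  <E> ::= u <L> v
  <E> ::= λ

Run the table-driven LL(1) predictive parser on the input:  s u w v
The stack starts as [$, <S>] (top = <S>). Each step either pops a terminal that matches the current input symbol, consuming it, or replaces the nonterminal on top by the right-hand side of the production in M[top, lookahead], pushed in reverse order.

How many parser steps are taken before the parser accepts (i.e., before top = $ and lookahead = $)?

8

     Stack        Input      Action
  1  $ <S>        s u w v $  expand <S> ::= s u <H> v
  2  $ v <H> u s  s u w v $  match s
  3  $ v <H> u    u w v $    match u
  4  $ v <H>      w v $      expand <H> ::= <L>
  5  $ v <L>      w v $      expand <L> ::= <E> w
  6  $ v w <E>    w v $      expand <E> ::= λ
  7  $ v w        w v $      match w
  8  $ v          v $        match v
Accept reached after 8 steps.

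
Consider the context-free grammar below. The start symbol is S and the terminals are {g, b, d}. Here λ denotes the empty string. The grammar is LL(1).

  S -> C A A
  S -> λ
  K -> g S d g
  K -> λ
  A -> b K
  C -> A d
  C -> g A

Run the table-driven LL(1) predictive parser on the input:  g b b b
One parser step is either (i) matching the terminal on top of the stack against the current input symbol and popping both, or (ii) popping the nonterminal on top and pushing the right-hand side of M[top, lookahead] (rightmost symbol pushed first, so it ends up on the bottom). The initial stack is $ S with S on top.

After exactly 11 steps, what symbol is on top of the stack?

      Stack      Input      Action
   1  $ S        g b b b $  expand S -> C A A
   2  $ A A C    g b b b $  expand C -> g A
   3  $ A A A g  g b b b $  match g
   4  $ A A A    b b b $    expand A -> b K
   5  $ A A K b  b b b $    match b
   6  $ A A K    b b $      expand K -> λ
   7  $ A A      b b $      expand A -> b K
   8  $ A K b    b b $      match b
   9  $ A K      b $        expand K -> λ
  10  $ A        b $        expand A -> b K
  11  $ K b      b $        match b
Stack after step 11: $ K (top = K).

K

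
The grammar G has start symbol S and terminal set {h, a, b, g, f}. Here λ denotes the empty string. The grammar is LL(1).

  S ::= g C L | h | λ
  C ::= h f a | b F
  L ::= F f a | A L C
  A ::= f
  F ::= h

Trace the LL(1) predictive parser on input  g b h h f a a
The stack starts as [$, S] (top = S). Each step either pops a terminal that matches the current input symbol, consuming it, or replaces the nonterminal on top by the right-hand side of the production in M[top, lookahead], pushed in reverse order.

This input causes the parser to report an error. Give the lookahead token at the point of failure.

step 1: stack=$ S  input=g b h h f a a $  — expand S ::= g C L
step 2: stack=$ L C g  input=g b h h f a a $  — match g
step 3: stack=$ L C  input=b h h f a a $  — expand C ::= b F
step 4: stack=$ L F b  input=b h h f a a $  — match b
step 5: stack=$ L F  input=h h f a a $  — expand F ::= h
step 6: stack=$ L h  input=h h f a a $  — match h
step 7: stack=$ L  input=h f a a $  — expand L ::= F f a
step 8: stack=$ a f F  input=h f a a $  — expand F ::= h
step 9: stack=$ a f h  input=h f a a $  — match h
step 10: stack=$ a f  input=f a a $  — match f
step 11: stack=$ a  input=a a $  — match a
step 12: stack=$  input=a $  — error: stack empty but input remains

a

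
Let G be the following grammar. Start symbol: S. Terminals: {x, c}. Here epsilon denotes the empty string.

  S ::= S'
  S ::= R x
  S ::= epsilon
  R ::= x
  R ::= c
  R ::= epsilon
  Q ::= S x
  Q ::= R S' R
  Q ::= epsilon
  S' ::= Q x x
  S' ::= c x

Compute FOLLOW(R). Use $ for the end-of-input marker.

FIRST(R) = {epsilon, c, x}
FIRST(S) = {epsilon, c, x}  (via S', R x)
FIRST(Q) = {epsilon, c, x}  (via S x, R S' R)
FIRST(S') = {c, x}  (via Q x x)
FOLLOW(S) includes $ since S is the start symbol.
FOLLOW(S): in Q::=S x, S is followed by x with FIRST {x}. Thus FOLLOW(S) = {$, x}.
FOLLOW(Q): in S'::=Q x x, Q is followed by x x with FIRST {x}. Thus FOLLOW(Q) = {x}.
FOLLOW(R): in S::=R x, R is followed by x with FIRST {x}; in Q::=R S' R (occurrence 1), R is followed by S' R with FIRST {c, x}; in Q::=R S' R (occurrence 2), the suffix after R is empty, so FOLLOW(R) ⊇ FOLLOW(Q) = {x}. Thus FOLLOW(R) = {c, x}.
FOLLOW(S'): in S::=S', the suffix after S' is empty, so FOLLOW(S') ⊇ FOLLOW(S) = {$, x}; in Q::=R S' R, S' is followed by R with FIRST {epsilon, c, x}; in Q::=R S' R, the suffix after S' is nullable, so FOLLOW(S') ⊇ FOLLOW(Q) = {x}. Thus FOLLOW(S') = {$, c, x}.

{c, x}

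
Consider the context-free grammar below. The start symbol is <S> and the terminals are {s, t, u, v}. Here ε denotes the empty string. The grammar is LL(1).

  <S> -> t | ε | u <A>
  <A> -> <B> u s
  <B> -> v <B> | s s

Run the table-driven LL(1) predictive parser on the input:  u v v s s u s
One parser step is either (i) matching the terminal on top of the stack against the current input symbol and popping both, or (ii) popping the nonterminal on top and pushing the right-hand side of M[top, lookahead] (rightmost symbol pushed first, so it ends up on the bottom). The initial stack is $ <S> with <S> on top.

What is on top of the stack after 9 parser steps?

s

     Stack        Input            Action
  1  $ <S>        u v v s s u s $  expand <S> -> u <A>
  2  $ <A> u      u v v s s u s $  match u
  3  $ <A>        v v s s u s $    expand <A> -> <B> u s
  4  $ s u <B>    v v s s u s $    expand <B> -> v <B>
  5  $ s u <B> v  v v s s u s $    match v
  6  $ s u <B>    v s s u s $      expand <B> -> v <B>
  7  $ s u <B> v  v s s u s $      match v
  8  $ s u <B>    s s u s $        expand <B> -> s s
  9  $ s u s s    s s u s $        match s
Stack after step 9: $ s u s (top = s).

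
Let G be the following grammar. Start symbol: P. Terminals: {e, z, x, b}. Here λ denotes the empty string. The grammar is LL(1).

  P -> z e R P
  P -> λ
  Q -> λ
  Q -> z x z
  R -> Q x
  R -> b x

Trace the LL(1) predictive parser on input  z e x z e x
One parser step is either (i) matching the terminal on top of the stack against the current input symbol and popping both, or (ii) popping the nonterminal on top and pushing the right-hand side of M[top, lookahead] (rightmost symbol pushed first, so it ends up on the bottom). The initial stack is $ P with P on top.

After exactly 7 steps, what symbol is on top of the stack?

     Stack      Input          Action
  1  $ P        z e x z e x $  expand P -> z e R P
  2  $ P R e z  z e x z e x $  match z
  3  $ P R e    e x z e x $    match e
  4  $ P R      x z e x $      expand R -> Q x
  5  $ P x Q    x z e x $      expand Q -> λ
  6  $ P x      x z e x $      match x
  7  $ P        z e x $        expand P -> z e R P
Stack after step 7: $ P R e z (top = z).

z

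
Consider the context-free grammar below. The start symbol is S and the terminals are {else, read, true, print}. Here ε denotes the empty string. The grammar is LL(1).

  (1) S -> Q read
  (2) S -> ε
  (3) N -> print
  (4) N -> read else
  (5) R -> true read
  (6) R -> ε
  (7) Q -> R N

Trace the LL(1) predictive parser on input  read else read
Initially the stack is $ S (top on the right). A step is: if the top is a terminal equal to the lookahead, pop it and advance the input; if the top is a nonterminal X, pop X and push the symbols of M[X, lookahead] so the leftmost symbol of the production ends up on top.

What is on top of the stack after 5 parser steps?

else

     Stack             Input             Action
  1  $ S               read else read $  expand S -> Q read
  2  $ read Q          read else read $  expand Q -> R N
  3  $ read N R        read else read $  expand R -> ε
  4  $ read N          read else read $  expand N -> read else
  5  $ read else read  read else read $  match read
Stack after step 5: $ read else (top = else).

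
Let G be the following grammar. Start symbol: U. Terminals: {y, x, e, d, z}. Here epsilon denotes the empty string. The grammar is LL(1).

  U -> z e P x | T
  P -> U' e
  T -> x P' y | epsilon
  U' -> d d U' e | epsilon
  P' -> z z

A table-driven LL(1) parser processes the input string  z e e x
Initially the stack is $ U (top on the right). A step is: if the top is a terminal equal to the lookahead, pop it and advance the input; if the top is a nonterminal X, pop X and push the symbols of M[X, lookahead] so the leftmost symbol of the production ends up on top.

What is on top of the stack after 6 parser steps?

x

step 1: stack=$ U  input=z e e x $  — expand U -> z e P x
step 2: stack=$ x P e z  input=z e e x $  — match z
step 3: stack=$ x P e  input=e e x $  — match e
step 4: stack=$ x P  input=e x $  — expand P -> U' e
step 5: stack=$ x e U'  input=e x $  — expand U' -> epsilon
step 6: stack=$ x e  input=e x $  — match e
Stack after step 6: $ x (top = x).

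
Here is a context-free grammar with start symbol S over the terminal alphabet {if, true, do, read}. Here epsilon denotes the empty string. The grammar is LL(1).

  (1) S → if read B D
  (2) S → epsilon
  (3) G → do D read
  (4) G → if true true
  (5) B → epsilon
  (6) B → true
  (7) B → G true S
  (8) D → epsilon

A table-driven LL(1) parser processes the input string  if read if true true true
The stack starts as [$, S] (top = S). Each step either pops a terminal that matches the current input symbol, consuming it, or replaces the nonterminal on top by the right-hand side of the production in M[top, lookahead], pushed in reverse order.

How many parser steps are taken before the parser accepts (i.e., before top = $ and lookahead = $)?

      Stack                    Input                        Action
   1  $ S                      if read if true true true $  expand S → if read B D
   2  $ D B read if            if read if true true true $  match if
   3  $ D B read               read if true true true $     match read
   4  $ D B                    if true true true $          expand B → G true S
   5  $ D S true G             if true true true $          expand G → if true true
   6  $ D S true true true if  if true true true $          match if
   7  $ D S true true true     true true true $             match true
   8  $ D S true true          true true $                  match true
   9  $ D S true               true $                       match true
  10  $ D S                    $                            expand S → epsilon
  11  $ D                      $                            expand D → epsilon
Accept reached after 11 steps.

11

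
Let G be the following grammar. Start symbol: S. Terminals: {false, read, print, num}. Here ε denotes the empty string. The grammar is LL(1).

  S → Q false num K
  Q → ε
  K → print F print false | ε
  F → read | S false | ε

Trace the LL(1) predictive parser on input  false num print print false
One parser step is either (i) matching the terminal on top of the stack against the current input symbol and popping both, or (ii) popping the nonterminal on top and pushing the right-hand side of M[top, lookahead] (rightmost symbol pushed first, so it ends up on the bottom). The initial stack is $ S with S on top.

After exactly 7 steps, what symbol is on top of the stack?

print

step 1: stack=$ S  input=false num print print false $  — expand S → Q false num K
step 2: stack=$ K num false Q  input=false num print print false $  — expand Q → ε
step 3: stack=$ K num false  input=false num print print false $  — match false
step 4: stack=$ K num  input=num print print false $  — match num
step 5: stack=$ K  input=print print false $  — expand K → print F print false
step 6: stack=$ false print F print  input=print print false $  — match print
step 7: stack=$ false print F  input=print false $  — expand F → ε
Stack after step 7: $ false print (top = print).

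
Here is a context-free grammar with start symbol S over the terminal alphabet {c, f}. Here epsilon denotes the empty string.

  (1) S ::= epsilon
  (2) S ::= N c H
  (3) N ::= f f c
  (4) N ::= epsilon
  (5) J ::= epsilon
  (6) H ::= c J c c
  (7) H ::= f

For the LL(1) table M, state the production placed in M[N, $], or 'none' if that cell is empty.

FIRST(N) = {epsilon, f}
FIRST(J) = {epsilon}
FIRST(H) = {c, f}
FIRST(S) = {epsilon, c, f}  (via N c H)
FOLLOW(S) includes $ since S is the start symbol.
FOLLOW(N): in S::=N c H, N is followed by c H with FIRST {c}. Thus FOLLOW(N) = {c}.
For N ::= f f c: FIRST(f f c) = {f}, so it goes in M[N, t] for t ∈ {f}.
For N ::= epsilon: FIRST(epsilon) = {epsilon}, so it goes in M[N, t] for t ∈ {}; since epsilon ∈ FIRST, also for every t ∈ FOLLOW(N) = {c}.
None of these place a production in M[N, $].

none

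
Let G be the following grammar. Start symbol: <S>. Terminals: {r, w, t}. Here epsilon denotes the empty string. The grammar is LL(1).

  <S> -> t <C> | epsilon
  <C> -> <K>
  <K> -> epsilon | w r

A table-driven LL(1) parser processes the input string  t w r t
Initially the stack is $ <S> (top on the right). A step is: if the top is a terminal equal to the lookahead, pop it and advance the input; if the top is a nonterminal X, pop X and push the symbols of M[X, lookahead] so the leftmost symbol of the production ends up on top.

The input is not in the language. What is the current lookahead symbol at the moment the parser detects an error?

t

     Stack    Input      Action
  1  $ <S>    t w r t $  expand <S> -> t <C>
  2  $ <C> t  t w r t $  match t
  3  $ <C>    w r t $    expand <C> -> <K>
  4  $ <K>    w r t $    expand <K> -> w r
  5  $ r w    w r t $    match w
  6  $ r      r t $      match r
  7  $        t $        error: stack empty but input remains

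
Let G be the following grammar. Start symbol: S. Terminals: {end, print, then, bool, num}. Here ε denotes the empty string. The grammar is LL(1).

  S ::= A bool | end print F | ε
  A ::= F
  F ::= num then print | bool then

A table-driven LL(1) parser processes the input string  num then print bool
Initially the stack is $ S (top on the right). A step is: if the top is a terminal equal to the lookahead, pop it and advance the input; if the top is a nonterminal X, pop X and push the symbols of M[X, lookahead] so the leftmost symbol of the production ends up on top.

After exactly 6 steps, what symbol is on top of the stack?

bool

     Stack                  Input                  Action
  1  $ S                    num then print bool $  expand S ::= A bool
  2  $ bool A               num then print bool $  expand A ::= F
  3  $ bool F               num then print bool $  expand F ::= num then print
  4  $ bool print then num  num then print bool $  match num
  5  $ bool print then      then print bool $      match then
  6  $ bool print           print bool $           match print
Stack after step 6: $ bool (top = bool).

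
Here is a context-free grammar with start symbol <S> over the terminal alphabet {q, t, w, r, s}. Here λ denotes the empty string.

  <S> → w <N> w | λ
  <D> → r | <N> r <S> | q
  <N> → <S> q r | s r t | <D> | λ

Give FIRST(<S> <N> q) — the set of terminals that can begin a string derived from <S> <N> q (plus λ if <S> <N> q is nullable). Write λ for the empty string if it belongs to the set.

FIRST(<S>): from <S>→w <N> w we get {w}; from <S>→λ we get {λ}. So FIRST(<S>) = {λ, w}.
FIRST(<D>): from <D>→r we get {r}; from <D>→<N> r <S> we get {q, r, s, w}; from <D>→q we get {q}. So FIRST(<D>) = {q, r, s, w}.
FIRST(<N>): from <N>→<S> q r we get {q, w}; from <N>→s r t we get {s}; from <N>→<D> we get {q, r, s, w}; from <N>→λ we get {λ}. So FIRST(<N>) = {λ, q, r, s, w}.
FIRST(<S> <N> q): take FIRST of each symbol in turn, carrying on past any symbol whose FIRST contains λ; result {q, r, s, w}.

{q, r, s, w}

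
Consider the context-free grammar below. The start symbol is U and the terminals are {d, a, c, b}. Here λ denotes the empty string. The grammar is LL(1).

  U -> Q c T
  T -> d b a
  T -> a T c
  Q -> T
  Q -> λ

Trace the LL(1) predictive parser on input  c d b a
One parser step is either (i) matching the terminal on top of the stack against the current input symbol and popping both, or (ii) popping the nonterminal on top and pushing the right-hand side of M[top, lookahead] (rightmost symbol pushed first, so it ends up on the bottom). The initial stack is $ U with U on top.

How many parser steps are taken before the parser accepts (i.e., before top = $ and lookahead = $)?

     Stack    Input      Action
  1  $ U      c d b a $  expand U -> Q c T
  2  $ T c Q  c d b a $  expand Q -> λ
  3  $ T c    c d b a $  match c
  4  $ T      d b a $    expand T -> d b a
  5  $ a b d  d b a $    match d
  6  $ a b    b a $      match b
  7  $ a      a $        match a
Accept reached after 7 steps.

7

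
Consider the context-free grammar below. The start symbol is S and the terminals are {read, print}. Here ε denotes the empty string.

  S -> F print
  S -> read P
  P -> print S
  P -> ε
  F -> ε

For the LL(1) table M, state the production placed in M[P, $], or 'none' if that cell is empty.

FIRST(P) = {ε, print}
FIRST(F) = {ε}
FIRST(S) = {print, read}  (via F print)
FOLLOW(S) includes $ since S is the start symbol.
FOLLOW(S): in P->print S, the suffix after S is empty, so FOLLOW(S) ⊇ FOLLOW(P) = {$}. Thus FOLLOW(S) = {$}.
FOLLOW(P): in S->read P, the suffix after P is empty, so FOLLOW(P) ⊇ FOLLOW(S) = {$}. Thus FOLLOW(P) = {$}.
For P -> print S: FIRST(print S) = {print}, so it goes in M[P, t] for t ∈ {print}.
For P -> ε: FIRST(ε) = {ε}, so it goes in M[P, t] for t ∈ {}; since ε ∈ FIRST, also for every t ∈ FOLLOW(P) = {$}.

P -> ε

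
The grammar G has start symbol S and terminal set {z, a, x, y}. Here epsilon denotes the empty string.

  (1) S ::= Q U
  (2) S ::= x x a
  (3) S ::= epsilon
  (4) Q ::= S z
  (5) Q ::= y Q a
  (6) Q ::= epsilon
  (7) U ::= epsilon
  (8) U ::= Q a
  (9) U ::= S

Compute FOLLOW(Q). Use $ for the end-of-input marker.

{$, a, x, y, z}

FIRST(S): from S::=Q U we get {epsilon, a, x, y, z}; from S::=x x a we get {x}; from S::=epsilon we get {epsilon}. So FIRST(S) = {epsilon, a, x, y, z}.
FIRST(Q): from Q::=S z we get {a, x, y, z}; from Q::=y Q a we get {y}; from Q::=epsilon we get {epsilon}. So FIRST(Q) = {epsilon, a, x, y, z}.
FIRST(U): from U::=epsilon we get {epsilon}; from U::=Q a we get {a, x, y, z}; from U::=S we get {epsilon, a, x, y, z}. So FIRST(U) = {epsilon, a, x, y, z}.
FOLLOW(S) includes $ since S is the start symbol.
FOLLOW(S): in Q::=S z, S is followed by z with FIRST {z}; in U::=S, the suffix after S is empty, so FOLLOW(S) ⊇ FOLLOW(U) = {$, z}. Thus FOLLOW(S) = {$, z}.
FOLLOW(Q): in S::=Q U, Q is followed by U with FIRST {epsilon, a, x, y, z}; in S::=Q U, the suffix after Q is nullable, so FOLLOW(Q) ⊇ FOLLOW(S) = {$, z}; in Q::=y Q a, Q is followed by a with FIRST {a}; in U::=Q a, Q is followed by a with FIRST {a}. Thus FOLLOW(Q) = {$, a, x, y, z}.
FOLLOW(U): in S::=Q U, the suffix after U is empty, so FOLLOW(U) ⊇ FOLLOW(S) = {$, z}. Thus FOLLOW(U) = {$, z}.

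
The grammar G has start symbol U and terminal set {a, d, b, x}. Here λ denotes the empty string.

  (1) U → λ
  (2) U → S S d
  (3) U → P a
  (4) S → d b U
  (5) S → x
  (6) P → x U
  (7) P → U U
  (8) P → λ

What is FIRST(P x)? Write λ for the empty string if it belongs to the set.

{a, d, x}

FIRST(S): from S→d b U we get {d}; from S→x we get {x}. So FIRST(S) = {d, x}.
FIRST(U): from U→λ we get {λ}; from U→S S d we get {d, x}; from U→P a we get {a, d, x}. So FIRST(U) = {λ, a, d, x}.
FIRST(P): from P→x U we get {x}; from P→U U we get {λ, a, d, x}; from P→λ we get {λ}. So FIRST(P) = {λ, a, d, x}.
FIRST(P x): take FIRST of each symbol in turn, carrying on past any symbol whose FIRST contains λ; result {a, d, x}.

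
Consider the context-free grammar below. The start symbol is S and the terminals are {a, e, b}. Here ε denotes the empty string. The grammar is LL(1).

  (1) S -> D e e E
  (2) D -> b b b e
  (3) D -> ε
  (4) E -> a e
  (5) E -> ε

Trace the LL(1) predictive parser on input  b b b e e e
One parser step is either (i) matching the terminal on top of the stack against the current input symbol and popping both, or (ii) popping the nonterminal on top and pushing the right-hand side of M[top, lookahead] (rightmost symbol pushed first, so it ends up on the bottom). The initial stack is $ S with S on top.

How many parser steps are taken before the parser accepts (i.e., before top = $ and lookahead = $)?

9

     Stack            Input          Action
  1  $ S              b b b e e e $  expand S -> D e e E
  2  $ E e e D        b b b e e e $  expand D -> b b b e
  3  $ E e e e b b b  b b b e e e $  match b
  4  $ E e e e b b    b b e e e $    match b
  5  $ E e e e b      b e e e $      match b
  6  $ E e e e        e e e $        match e
  7  $ E e e          e e $          match e
  8  $ E e            e $            match e
  9  $ E              $              expand E -> ε
Accept reached after 9 steps.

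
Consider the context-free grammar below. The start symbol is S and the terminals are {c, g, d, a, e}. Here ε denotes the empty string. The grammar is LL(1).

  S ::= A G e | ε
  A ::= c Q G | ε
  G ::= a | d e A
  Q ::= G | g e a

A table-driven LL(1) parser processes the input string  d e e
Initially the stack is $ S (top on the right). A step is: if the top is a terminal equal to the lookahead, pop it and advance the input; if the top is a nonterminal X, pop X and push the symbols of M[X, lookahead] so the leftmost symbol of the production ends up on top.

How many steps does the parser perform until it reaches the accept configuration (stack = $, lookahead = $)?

7

step 1: stack=$ S  input=d e e $  — expand S ::= A G e
step 2: stack=$ e G A  input=d e e $  — expand A ::= ε
step 3: stack=$ e G  input=d e e $  — expand G ::= d e A
step 4: stack=$ e A e d  input=d e e $  — match d
step 5: stack=$ e A e  input=e e $  — match e
step 6: stack=$ e A  input=e $  — expand A ::= ε
step 7: stack=$ e  input=e $  — match e
Accept reached after 7 steps.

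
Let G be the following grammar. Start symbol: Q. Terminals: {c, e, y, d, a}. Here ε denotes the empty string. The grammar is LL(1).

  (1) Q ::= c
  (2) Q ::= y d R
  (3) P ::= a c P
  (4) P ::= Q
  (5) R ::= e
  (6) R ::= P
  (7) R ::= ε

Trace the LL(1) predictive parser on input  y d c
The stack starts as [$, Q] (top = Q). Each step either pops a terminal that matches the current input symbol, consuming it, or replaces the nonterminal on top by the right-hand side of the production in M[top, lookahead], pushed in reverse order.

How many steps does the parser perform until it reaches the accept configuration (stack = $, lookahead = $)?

step 1: stack=$ Q  input=y d c $  — expand Q ::= y d R
step 2: stack=$ R d y  input=y d c $  — match y
step 3: stack=$ R d  input=d c $  — match d
step 4: stack=$ R  input=c $  — expand R ::= P
step 5: stack=$ P  input=c $  — expand P ::= Q
step 6: stack=$ Q  input=c $  — expand Q ::= c
step 7: stack=$ c  input=c $  — match c
Accept reached after 7 steps.

7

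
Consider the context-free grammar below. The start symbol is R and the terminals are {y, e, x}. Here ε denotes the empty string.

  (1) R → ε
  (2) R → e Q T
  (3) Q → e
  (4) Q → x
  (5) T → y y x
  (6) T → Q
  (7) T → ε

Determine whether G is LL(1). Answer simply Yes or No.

Yes

FIRST(R) = {ε, e}
FIRST(Q) = {e, x}
FIRST(T) = {ε, e, x, y}
FOLLOW(R) = {$}
FOLLOW(Q) = {$, e, x, y}
FOLLOW(T) = {$}
Each cell of M receives at most one production.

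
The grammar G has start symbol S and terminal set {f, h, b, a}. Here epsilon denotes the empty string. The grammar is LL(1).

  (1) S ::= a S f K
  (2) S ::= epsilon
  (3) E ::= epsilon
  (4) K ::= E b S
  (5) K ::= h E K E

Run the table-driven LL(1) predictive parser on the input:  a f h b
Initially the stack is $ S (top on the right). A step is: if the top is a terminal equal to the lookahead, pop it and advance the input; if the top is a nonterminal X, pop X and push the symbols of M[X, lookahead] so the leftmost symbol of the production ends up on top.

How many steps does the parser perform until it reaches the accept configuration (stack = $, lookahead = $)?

12

step 1: stack=$ S  input=a f h b $  — expand S ::= a S f K
step 2: stack=$ K f S a  input=a f h b $  — match a
step 3: stack=$ K f S  input=f h b $  — expand S ::= epsilon
step 4: stack=$ K f  input=f h b $  — match f
step 5: stack=$ K  input=h b $  — expand K ::= h E K E
step 6: stack=$ E K E h  input=h b $  — match h
step 7: stack=$ E K E  input=b $  — expand E ::= epsilon
step 8: stack=$ E K  input=b $  — expand K ::= E b S
step 9: stack=$ E S b E  input=b $  — expand E ::= epsilon
step 10: stack=$ E S b  input=b $  — match b
step 11: stack=$ E S  input=$  — expand S ::= epsilon
step 12: stack=$ E  input=$  — expand E ::= epsilon
Accept reached after 12 steps.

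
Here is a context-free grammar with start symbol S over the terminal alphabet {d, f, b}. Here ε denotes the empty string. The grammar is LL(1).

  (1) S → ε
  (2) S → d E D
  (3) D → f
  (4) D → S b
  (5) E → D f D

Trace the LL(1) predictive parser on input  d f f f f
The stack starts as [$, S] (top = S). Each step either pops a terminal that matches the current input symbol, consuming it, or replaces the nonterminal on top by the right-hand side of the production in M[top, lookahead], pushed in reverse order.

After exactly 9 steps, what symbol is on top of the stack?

step 1: stack=$ S  input=d f f f f $  — expand S → d E D
step 2: stack=$ D E d  input=d f f f f $  — match d
step 3: stack=$ D E  input=f f f f $  — expand E → D f D
step 4: stack=$ D D f D  input=f f f f $  — expand D → f
step 5: stack=$ D D f f  input=f f f f $  — match f
step 6: stack=$ D D f  input=f f f $  — match f
step 7: stack=$ D D  input=f f $  — expand D → f
step 8: stack=$ D f  input=f f $  — match f
step 9: stack=$ D  input=f $  — expand D → f
Stack after step 9: $ f (top = f).

f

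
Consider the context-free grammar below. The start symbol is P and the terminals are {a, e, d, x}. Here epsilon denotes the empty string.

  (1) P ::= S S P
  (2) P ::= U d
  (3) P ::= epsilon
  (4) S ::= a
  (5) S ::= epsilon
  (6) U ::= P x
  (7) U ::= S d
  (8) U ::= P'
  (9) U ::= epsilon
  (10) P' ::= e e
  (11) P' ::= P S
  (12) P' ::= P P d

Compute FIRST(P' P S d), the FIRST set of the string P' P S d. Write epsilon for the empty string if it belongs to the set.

{a, d, e, x}

FIRST(S) = {epsilon, a}
FIRST(P) = {epsilon, a, d, e, x}  (via S S P, U d)
FIRST(P') = {epsilon, a, d, e, x}  (via P S, P P d)
FIRST(U) = {epsilon, a, d, e, x}  (via P x, S d, P')
FIRST(P' P S d): take FIRST of each symbol in turn, carrying on past any symbol whose FIRST contains epsilon; result {a, d, e, x}.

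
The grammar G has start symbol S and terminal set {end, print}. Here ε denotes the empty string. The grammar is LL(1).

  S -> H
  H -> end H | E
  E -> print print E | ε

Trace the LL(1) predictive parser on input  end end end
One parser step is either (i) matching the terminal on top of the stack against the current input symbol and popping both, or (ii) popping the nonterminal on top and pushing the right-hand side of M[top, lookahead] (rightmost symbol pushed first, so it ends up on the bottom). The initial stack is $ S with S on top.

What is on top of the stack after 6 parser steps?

     Stack    Input          Action
  1  $ S      end end end $  expand S -> H
  2  $ H      end end end $  expand H -> end H
  3  $ H end  end end end $  match end
  4  $ H      end end $      expand H -> end H
  5  $ H end  end end $      match end
  6  $ H      end $          expand H -> end H
Stack after step 6: $ H end (top = end).

end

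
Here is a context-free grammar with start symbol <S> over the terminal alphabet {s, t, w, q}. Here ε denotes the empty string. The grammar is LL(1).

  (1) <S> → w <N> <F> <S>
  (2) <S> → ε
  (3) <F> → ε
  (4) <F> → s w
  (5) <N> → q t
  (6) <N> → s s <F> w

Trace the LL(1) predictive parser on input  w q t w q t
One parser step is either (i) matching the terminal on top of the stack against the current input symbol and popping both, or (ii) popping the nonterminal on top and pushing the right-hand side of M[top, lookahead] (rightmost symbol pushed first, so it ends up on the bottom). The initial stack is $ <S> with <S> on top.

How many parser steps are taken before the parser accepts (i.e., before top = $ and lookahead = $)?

13

      Stack            Input          Action
   1  $ <S>            w q t w q t $  expand <S> → w <N> <F> <S>
   2  $ <S> <F> <N> w  w q t w q t $  match w
   3  $ <S> <F> <N>    q t w q t $    expand <N> → q t
   4  $ <S> <F> t q    q t w q t $    match q
   5  $ <S> <F> t      t w q t $      match t
   6  $ <S> <F>        w q t $        expand <F> → ε
   7  $ <S>            w q t $        expand <S> → w <N> <F> <S>
   8  $ <S> <F> <N> w  w q t $        match w
   9  $ <S> <F> <N>    q t $          expand <N> → q t
  10  $ <S> <F> t q    q t $          match q
  11  $ <S> <F> t      t $            match t
  12  $ <S> <F>        $              expand <F> → ε
  13  $ <S>            $              expand <S> → ε
Accept reached after 13 steps.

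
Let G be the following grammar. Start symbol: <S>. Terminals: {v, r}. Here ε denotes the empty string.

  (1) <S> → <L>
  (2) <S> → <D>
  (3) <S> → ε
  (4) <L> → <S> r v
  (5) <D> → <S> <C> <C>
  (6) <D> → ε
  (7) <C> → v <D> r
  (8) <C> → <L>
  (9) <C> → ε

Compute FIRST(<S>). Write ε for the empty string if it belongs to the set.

FIRST(<S>) = {ε, r, v}  (via <L>, <D>)
FIRST(<L>) = {r, v}  (via <S> r v)
FIRST(<C>) = {ε, r, v}  (via <L>)
FIRST(<D>) = {ε, r, v}  (via <S> <C> <C>)

{ε, r, v}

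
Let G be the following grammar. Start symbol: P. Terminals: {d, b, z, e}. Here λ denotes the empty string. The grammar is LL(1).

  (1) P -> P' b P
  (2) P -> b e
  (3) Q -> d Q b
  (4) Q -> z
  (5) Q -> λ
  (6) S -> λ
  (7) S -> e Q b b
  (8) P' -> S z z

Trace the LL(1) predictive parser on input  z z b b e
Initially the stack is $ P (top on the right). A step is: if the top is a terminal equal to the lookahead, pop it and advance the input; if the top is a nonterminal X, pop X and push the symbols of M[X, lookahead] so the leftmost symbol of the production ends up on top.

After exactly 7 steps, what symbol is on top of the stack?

b

step 1: stack=$ P  input=z z b b e $  — expand P -> P' b P
step 2: stack=$ P b P'  input=z z b b e $  — expand P' -> S z z
step 3: stack=$ P b z z S  input=z z b b e $  — expand S -> λ
step 4: stack=$ P b z z  input=z z b b e $  — match z
step 5: stack=$ P b z  input=z b b e $  — match z
step 6: stack=$ P b  input=b b e $  — match b
step 7: stack=$ P  input=b e $  — expand P -> b e
Stack after step 7: $ e b (top = b).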